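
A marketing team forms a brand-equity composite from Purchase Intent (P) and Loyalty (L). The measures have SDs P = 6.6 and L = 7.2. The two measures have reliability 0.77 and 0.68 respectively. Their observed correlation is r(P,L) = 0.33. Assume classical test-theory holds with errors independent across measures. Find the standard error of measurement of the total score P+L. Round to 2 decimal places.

Var(total) = 95.4 + 31.3632 = 126.763.
True-score variance = 68.7924 + 31.3632 = 100.156, so reliability = 0.7901.
Error variance = 126.763 − 100.156 = 26.6076; SEM = √26.6076 = 5.16.

5.16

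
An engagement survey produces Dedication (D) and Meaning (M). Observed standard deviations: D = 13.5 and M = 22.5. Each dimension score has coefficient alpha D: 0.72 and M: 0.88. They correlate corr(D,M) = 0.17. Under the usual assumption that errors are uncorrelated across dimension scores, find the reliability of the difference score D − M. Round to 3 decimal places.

Var(D−M) = 13.5² + 22.5² − 2·13.5·22.5·0.17 = 688.5 − 103.275 = 585.225.
Because errors are independent across components, Cov(Tᵢ,Tⱼ) = Cov(Xᵢ,Xⱼ); the off-diagonal part of the true-score variance is the same as above.
True-score variance = [13.5²·0.72 + 22.5²·0.88] − 103.275 = 576.72 − 103.275 = 473.445.
Reliability = 473.445 / 585.225 = 0.809.

0.809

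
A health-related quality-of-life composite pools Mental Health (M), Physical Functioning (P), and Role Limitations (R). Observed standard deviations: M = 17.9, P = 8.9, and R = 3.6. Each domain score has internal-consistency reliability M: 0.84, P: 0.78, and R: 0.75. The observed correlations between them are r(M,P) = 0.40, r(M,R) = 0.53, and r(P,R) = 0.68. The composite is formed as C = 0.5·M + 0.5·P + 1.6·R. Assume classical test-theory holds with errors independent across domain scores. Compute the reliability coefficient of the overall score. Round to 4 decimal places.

Var(C) = 0.5²·17.9² + 0.5²·8.9² + 1.6²·3.6² + 2·[0.25·17.9·8.9·0.40 + 0.8·17.9·3.6·0.53 + 0.8·8.9·3.6·0.68] = 133.083 + 121.367 = 254.449.
With uncorrelated errors the cross-covariances are all true-score covariance, so they carry over unchanged; only the diagonal terms shrink to ρᵢσᵢ².
True-score variance = [0.5²·17.9²·0.84 + 0.5²·8.9²·0.78 + 1.6²·3.6²·0.75] + 121.367 = 107.615 + 121.367 = 228.982.
Reliability = 228.982 / 254.449 = 0.8999.

0.8999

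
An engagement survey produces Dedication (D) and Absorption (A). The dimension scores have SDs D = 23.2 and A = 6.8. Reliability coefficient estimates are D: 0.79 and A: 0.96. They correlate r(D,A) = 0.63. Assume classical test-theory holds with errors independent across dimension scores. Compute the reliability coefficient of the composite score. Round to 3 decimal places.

0.853

Var(D+A) = 23.2² + 6.8² + 2·[23.2·6.8·0.63] = 584.48 + 198.778 = 783.258.
With uncorrelated errors the cross-covariances are all true-score covariance, so they carry over unchanged; only the diagonal terms shrink to ρᵢσᵢ².
True-score variance = [23.2²·0.79 + 6.8²·0.96] + 198.778 = 469.6 + 198.778 = 668.378.
Reliability = 668.378 / 783.258 = 0.853.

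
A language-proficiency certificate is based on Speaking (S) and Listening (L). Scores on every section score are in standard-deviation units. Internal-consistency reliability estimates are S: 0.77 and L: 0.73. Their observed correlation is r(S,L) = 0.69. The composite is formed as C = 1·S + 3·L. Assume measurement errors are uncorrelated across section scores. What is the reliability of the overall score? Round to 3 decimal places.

0.812

Var(C) = 1 + 3² + 2·[3·0.69] = 10 + 4.14 = 14.14.
Because errors are independent across components, Cov(Tᵢ,Tⱼ) = Cov(Xᵢ,Xⱼ); the off-diagonal part of the true-score variance is the same as above.
True-score variance = [0.77 + 3²·0.73] + 4.14 = 7.34 + 4.14 = 11.48.
Reliability = 11.48 / 14.14 = 0.812.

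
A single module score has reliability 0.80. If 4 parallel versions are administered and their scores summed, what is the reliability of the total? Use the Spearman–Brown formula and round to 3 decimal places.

0.941

ρ_k = kρ / (1 + (k−1)ρ) = 4·0.80 / (1 + 3·0.80) = 3.200 / 3.400 = 0.941.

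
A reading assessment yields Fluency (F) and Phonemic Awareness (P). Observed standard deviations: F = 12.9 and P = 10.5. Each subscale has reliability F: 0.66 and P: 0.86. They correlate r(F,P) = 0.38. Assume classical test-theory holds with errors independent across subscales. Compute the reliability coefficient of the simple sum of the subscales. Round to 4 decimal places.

0.8103

Var(F+P) = 12.9² + 10.5² + 2·[12.9·10.5·0.38] = 276.66 + 102.942 = 379.602.
With uncorrelated errors the cross-covariances are all true-score covariance, so they carry over unchanged; only the diagonal terms shrink to ρᵢσᵢ².
True-score variance = [12.9²·0.66 + 10.5²·0.86] + 102.942 = 204.646 + 102.942 = 307.588.
Reliability = 307.588 / 379.602 = 0.8103.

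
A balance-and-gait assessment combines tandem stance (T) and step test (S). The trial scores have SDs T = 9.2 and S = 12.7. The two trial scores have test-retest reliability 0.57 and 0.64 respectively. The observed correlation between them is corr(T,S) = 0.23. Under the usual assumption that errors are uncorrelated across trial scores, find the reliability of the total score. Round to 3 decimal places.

0.685

Var(T+S) = 9.2² + 12.7² + 2·[9.2·12.7·0.23] = 245.93 + 53.7464 = 299.676.
With uncorrelated errors the cross-covariances are all true-score covariance, so they carry over unchanged; only the diagonal terms shrink to ρᵢσᵢ².
True-score variance = [9.2²·0.57 + 12.7²·0.64] + 53.7464 = 151.47 + 53.7464 = 205.217.
Reliability = 205.217 / 299.676 = 0.685.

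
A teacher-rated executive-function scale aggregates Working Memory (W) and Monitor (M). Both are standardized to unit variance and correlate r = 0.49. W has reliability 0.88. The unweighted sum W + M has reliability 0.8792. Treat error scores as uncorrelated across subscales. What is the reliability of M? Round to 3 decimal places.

0.760

Var(W+M) = 2 + 2·0.49 = 2.980.
True-score variance = ρ_W + ρ_M + 2·0.49, so 0.8792 = (0.88 + ρ_M + 0.98) / 2.980.
ρ_M = 0.8792·2.980 − 0.88 − 0.98 = 0.760.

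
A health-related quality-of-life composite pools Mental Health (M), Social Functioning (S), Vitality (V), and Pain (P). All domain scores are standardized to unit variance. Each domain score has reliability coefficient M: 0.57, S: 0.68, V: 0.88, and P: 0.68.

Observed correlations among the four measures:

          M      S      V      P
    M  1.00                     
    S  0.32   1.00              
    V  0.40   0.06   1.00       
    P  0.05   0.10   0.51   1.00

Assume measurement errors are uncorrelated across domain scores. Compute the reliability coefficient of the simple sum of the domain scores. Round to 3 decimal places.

0.827

Var(M+S+V+P) = 4 + 2·[0.32 + 0.40 + 0.05 + 0.06 + 0.10 + 0.51] = 4 + 2.88 = 6.88.
Under uncorrelated errors the observed covariances equal the true-score covariances, so only the own-variance terms attenuate.
True-score variance = [0.57 + 0.68 + 0.88 + 0.68] + 2.88 = 2.81 + 2.88 = 5.69.
Reliability = 5.69 / 6.88 = 0.827.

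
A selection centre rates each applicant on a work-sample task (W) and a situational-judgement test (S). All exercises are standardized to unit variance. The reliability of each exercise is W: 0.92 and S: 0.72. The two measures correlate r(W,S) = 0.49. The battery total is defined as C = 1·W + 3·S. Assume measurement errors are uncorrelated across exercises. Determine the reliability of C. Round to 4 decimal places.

0.7991

Var(C) = 1 + 3² + 2·[3·0.49] = 10 + 2.94 = 12.94.
With uncorrelated errors the cross-covariances are all true-score covariance, so they carry over unchanged; only the diagonal terms shrink to ρᵢσᵢ².
True-score variance = [0.92 + 3²·0.72] + 2.94 = 7.4 + 2.94 = 10.34.
Reliability = 10.34 / 12.94 = 0.7991.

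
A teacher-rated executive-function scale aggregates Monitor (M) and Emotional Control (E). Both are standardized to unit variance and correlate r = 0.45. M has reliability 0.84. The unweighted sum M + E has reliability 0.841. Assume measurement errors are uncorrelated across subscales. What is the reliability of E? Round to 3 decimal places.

Var(M+E) = 2 + 2·0.45 = 2.900.
True-score variance = ρ_M + ρ_E + 2·0.45, so 0.841 = (0.84 + ρ_E + 0.90) / 2.900.
ρ_E = 0.841·2.900 − 0.84 − 0.90 = 0.699.

0.699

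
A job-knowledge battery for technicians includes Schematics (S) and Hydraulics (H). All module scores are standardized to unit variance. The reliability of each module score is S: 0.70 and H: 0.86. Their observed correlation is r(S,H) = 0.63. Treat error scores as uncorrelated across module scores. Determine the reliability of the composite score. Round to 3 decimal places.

Var(S+H) = 2 + 2·[0.63] = 2 + 1.26 = 3.26.
Under uncorrelated errors the observed covariances equal the true-score covariances, so only the own-variance terms attenuate.
True-score variance = [0.70 + 0.86] + 1.26 = 1.56 + 1.26 = 2.82.
Reliability = 2.82 / 3.26 = 0.865.

0.865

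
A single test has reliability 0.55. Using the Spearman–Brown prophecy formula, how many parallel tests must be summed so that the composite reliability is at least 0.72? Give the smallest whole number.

k ≥ ρ*(1−ρ₁)/(ρ₁(1−ρ*)) = 0.72·0.45 / (0.55·0.28) = 2.104.
Smallest integer k = 3.

3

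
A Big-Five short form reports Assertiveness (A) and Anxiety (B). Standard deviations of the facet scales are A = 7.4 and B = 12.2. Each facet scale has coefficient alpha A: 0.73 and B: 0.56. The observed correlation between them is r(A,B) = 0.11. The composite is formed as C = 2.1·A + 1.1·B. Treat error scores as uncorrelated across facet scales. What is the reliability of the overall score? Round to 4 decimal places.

0.6910

Var(C) = 2.1²·7.4² + 1.1²·12.2² + 2·[2.31·7.4·12.2·0.11] = 421.588 + 45.8803 = 467.468.
Because errors are independent across components, Cov(Tᵢ,Tⱼ) = Cov(Xᵢ,Xⱼ); the off-diagonal part of the true-score variance is the same as above.
True-score variance = [2.1²·7.4²·0.73 + 1.1²·12.2²·0.56] + 45.8803 = 277.143 + 45.8803 = 323.023.
Reliability = 323.023 / 467.468 = 0.6910.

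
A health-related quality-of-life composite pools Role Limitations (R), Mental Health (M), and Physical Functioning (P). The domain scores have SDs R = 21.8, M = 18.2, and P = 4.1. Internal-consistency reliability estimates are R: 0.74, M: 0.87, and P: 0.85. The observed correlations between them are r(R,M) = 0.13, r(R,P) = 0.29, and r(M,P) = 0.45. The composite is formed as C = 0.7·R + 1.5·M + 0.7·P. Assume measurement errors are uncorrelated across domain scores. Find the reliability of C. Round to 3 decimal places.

Var(C) = 0.7²·21.8² + 1.5²·18.2² + 0.7²·4.1² + 2·[1.05·21.8·18.2·0.13 + 0.49·21.8·4.1·0.29 + 1.05·18.2·4.1·0.45] = 986.394 + 204.233 = 1190.63.
Because errors are independent across components, Cov(Tᵢ,Tⱼ) = Cov(Xᵢ,Xⱼ); the off-diagonal part of the true-score variance is the same as above.
True-score variance = [0.7²·21.8²·0.74 + 1.5²·18.2²·0.87 + 0.7²·4.1²·0.85] + 204.233 = 827.726 + 204.233 = 1031.96.
Reliability = 1031.96 / 1190.63 = 0.867.

0.867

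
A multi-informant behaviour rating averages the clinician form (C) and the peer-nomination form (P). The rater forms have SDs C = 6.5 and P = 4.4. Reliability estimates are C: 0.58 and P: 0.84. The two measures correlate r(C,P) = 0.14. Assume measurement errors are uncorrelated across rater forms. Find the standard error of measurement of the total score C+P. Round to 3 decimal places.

Var(total) = 61.61 + 8.008 = 69.618.
True-score variance = 40.7674 + 8.008 = 48.7754, so reliability = 0.7006.
Error variance = 69.618 − 48.7754 = 20.8426; SEM = √20.8426 = 4.565.

4.565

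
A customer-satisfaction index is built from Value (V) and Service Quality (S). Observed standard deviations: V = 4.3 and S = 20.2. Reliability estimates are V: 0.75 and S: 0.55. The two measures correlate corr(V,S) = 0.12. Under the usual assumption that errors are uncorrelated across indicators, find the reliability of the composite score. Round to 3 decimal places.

Var(V+S) = 4.3² + 20.2² + 2·[4.3·20.2·0.12] = 426.53 + 20.8464 = 447.376.
With uncorrelated errors the cross-covariances are all true-score covariance, so they carry over unchanged; only the diagonal terms shrink to ρᵢσᵢ².
True-score variance = [4.3²·0.75 + 20.2²·0.55] + 20.8464 = 238.29 + 20.8464 = 259.136.
Reliability = 259.136 / 447.376 = 0.579.

0.579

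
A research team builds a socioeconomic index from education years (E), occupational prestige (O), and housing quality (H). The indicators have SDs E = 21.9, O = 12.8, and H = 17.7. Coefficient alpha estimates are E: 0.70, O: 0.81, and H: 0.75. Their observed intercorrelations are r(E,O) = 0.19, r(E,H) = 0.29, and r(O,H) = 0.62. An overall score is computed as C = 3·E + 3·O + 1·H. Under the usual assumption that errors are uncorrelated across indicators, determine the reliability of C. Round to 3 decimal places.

Var(C) = 3²·21.9² + 3²·12.8² + 17.7² + 2·[9·21.9·12.8·0.19 + 3·21.9·17.7·0.29 + 3·12.8·17.7·0.62] = 6104.34 + 2475.97 = 8580.31.
Under uncorrelated errors the observed covariances equal the true-score covariances, so only the own-variance terms attenuate.
True-score variance = [3²·21.9²·0.70 + 3²·12.8²·0.81 + 17.7²·0.75] + 2475.97 = 4450.9 + 2475.97 = 6926.88.
Reliability = 6926.88 / 8580.31 = 0.807.

0.807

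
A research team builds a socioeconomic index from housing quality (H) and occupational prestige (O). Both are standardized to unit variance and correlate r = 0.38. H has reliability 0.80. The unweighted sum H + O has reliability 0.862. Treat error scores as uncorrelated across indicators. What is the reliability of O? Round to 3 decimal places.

0.819

Var(H+O) = 2 + 2·0.38 = 2.760.
True-score variance = ρ_H + ρ_O + 2·0.38, so 0.862 = (0.80 + ρ_O + 0.76) / 2.760.
ρ_O = 0.862·2.760 − 0.80 − 0.76 = 0.819.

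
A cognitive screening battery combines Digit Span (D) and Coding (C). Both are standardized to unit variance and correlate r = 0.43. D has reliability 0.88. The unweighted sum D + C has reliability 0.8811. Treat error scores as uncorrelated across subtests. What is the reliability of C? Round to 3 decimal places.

Var(D+C) = 2 + 2·0.43 = 2.860.
True-score variance = ρ_D + ρ_C + 2·0.43, so 0.8811 = (0.88 + ρ_C + 0.86) / 2.860.
ρ_C = 0.8811·2.860 − 0.88 − 0.86 = 0.780.

0.780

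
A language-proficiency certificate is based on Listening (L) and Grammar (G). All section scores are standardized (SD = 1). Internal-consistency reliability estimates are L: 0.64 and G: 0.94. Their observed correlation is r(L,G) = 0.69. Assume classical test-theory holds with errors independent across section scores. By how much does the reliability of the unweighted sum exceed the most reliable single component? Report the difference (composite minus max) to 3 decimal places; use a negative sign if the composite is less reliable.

Var(sum) = 2 + 1.38 = 3.38; true-score variance = 1.58 + 1.38 = 2.96; composite reliability = 0.8757.
Max component reliability = 0.9400.
Difference = 0.8757 − 0.9400 = -0.064.

-0.064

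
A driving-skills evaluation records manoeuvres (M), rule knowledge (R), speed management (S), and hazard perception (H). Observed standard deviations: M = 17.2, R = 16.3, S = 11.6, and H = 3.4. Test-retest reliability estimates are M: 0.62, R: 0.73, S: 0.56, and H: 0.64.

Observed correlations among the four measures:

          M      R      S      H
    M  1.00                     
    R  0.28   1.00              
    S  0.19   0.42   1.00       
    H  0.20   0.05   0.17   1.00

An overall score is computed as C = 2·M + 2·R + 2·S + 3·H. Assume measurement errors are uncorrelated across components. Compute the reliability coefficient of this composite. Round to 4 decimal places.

0.7853

Var(C) = 2²·17.2² + 2²·16.3² + 2²·11.6² + 3²·3.4² + 2·[4·17.2·16.3·0.28 + 4·17.2·11.6·0.19 + 6·17.2·3.4·0.20 + 4·16.3·11.6·0.42 + 6·16.3·3.4·0.05 + 6·11.6·3.4·0.17] = 2888.4 + 1820.65 = 4709.05.
Because errors are independent across components, Cov(Tᵢ,Tⱼ) = Cov(Xᵢ,Xⱼ); the off-diagonal part of the true-score variance is the same as above.
True-score variance = [2²·17.2²·0.62 + 2²·16.3²·0.73 + 2²·11.6²·0.56 + 3²·3.4²·0.64] + 1820.65 = 1877.5 + 1820.65 = 3698.15.
Reliability = 3698.15 / 4709.05 = 0.7853.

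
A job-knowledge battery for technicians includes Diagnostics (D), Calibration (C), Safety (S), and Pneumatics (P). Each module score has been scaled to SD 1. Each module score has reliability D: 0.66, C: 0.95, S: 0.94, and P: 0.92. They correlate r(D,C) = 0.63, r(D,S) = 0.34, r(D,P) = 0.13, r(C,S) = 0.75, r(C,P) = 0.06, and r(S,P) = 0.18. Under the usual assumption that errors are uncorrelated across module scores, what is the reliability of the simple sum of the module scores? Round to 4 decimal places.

Var(D+C+S+P) = 4 + 2·[0.63 + 0.34 + 0.13 + 0.75 + 0.06 + 0.18] = 4 + 4.18 = 8.18.
With uncorrelated errors the cross-covariances are all true-score covariance, so they carry over unchanged; only the diagonal terms shrink to ρᵢσᵢ².
True-score variance = [0.66 + 0.95 + 0.94 + 0.92] + 4.18 = 3.47 + 4.18 = 7.65.
Reliability = 7.65 / 8.18 = 0.9352.

0.9352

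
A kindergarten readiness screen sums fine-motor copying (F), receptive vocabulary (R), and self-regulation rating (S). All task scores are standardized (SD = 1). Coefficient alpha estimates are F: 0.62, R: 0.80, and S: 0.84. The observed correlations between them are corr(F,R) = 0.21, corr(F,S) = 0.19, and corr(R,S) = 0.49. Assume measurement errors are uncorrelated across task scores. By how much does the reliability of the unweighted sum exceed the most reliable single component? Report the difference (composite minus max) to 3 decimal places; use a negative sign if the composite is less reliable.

0.005

Var(sum) = 3 + 1.78 = 4.78; true-score variance = 2.26 + 1.78 = 4.04; composite reliability = 0.8452.
Max component reliability = 0.8400.
Difference = 0.8452 − 0.8400 = 0.005.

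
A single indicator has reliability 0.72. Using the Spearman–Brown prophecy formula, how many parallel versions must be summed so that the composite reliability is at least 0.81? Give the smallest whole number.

2

k ≥ ρ*(1−ρ₁)/(ρ₁(1−ρ*)) = 0.81·0.28 / (0.72·0.19) = 1.658.
Smallest integer k = 2.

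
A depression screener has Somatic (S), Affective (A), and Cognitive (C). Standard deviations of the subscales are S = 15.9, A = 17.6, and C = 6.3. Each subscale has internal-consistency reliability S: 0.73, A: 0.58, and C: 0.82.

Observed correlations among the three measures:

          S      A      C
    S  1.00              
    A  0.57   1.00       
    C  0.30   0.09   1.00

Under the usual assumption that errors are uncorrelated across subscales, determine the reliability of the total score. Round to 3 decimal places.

0.795

Var(S+A+C) = 15.9² + 17.6² + 6.3² + 2·[15.9·17.6·0.57 + 15.9·6.3·0.30 + 17.6·6.3·0.09] = 602.26 + 399.078 = 1001.34.
With uncorrelated errors the cross-covariances are all true-score covariance, so they carry over unchanged; only the diagonal terms shrink to ρᵢσᵢ².
True-score variance = [15.9²·0.73 + 17.6²·0.58 + 6.3²·0.82] + 399.078 = 396.758 + 399.078 = 795.836.
Reliability = 795.836 / 1001.34 = 0.795.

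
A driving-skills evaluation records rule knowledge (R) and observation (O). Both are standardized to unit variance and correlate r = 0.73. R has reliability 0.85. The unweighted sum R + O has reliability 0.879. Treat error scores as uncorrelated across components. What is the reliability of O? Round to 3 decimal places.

Var(R+O) = 2 + 2·0.73 = 3.460.
True-score variance = ρ_R + ρ_O + 2·0.73, so 0.879 = (0.85 + ρ_O + 1.46) / 3.460.
ρ_O = 0.879·3.460 − 0.85 − 1.46 = 0.731.

0.731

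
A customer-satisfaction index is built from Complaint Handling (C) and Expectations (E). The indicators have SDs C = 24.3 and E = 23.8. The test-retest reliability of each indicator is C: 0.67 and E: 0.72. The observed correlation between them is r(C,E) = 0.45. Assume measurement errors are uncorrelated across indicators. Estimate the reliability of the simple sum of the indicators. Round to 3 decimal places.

Var(C+E) = 24.3² + 23.8² + 2·[24.3·23.8·0.45] = 1156.93 + 520.506 = 1677.44.
With uncorrelated errors the cross-covariances are all true-score covariance, so they carry over unchanged; only the diagonal terms shrink to ρᵢσᵢ².
True-score variance = [24.3²·0.67 + 23.8²·0.72] + 520.506 = 803.465 + 520.506 = 1323.97.
Reliability = 1323.97 / 1677.44 = 0.789.

0.789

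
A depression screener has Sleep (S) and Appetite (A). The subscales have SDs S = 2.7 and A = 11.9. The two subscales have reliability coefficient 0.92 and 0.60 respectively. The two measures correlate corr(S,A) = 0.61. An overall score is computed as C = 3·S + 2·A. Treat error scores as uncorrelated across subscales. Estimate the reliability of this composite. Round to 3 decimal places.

0.733

Var(C) = 3²·2.7² + 2²·11.9² + 2·[6·2.7·11.9·0.61] = 632.05 + 235.192 = 867.242.
Under uncorrelated errors the observed covariances equal the true-score covariances, so only the own-variance terms attenuate.
True-score variance = [3²·2.7²·0.92 + 2²·11.9²·0.60] + 235.192 = 400.225 + 235.192 = 635.417.
Reliability = 635.417 / 867.242 = 0.733.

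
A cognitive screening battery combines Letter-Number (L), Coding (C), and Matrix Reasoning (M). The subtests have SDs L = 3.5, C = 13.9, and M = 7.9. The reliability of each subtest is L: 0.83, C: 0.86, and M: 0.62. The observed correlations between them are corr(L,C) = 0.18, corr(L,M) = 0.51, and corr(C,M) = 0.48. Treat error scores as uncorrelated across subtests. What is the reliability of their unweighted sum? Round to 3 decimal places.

0.874

Var(L+C+M) = 3.5² + 13.9² + 7.9² + 2·[3.5·13.9·0.18 + 3.5·7.9·0.51 + 13.9·7.9·0.48] = 267.87 + 151.135 = 419.005.
Under uncorrelated errors the observed covariances equal the true-score covariances, so only the own-variance terms attenuate.
True-score variance = [3.5²·0.83 + 13.9²·0.86 + 7.9²·0.62] + 151.135 = 215.022 + 151.135 = 366.157.
Reliability = 366.157 / 419.005 = 0.874.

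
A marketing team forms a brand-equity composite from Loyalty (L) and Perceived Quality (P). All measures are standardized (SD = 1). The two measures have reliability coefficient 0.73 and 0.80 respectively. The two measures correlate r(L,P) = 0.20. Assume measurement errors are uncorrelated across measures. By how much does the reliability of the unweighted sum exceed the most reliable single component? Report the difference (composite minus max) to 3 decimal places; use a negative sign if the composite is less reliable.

Var(sum) = 2 + 0.4 = 2.4; true-score variance = 1.53 + 0.4 = 1.93; composite reliability = 0.8042.
Max component reliability = 0.8000.
Difference = 0.8042 − 0.8000 = 0.004.

0.004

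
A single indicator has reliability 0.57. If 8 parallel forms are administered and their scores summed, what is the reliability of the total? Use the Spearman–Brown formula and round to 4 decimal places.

0.9138

ρ_k = kρ / (1 + (k−1)ρ) = 8·0.57 / (1 + 7·0.57) = 4.560 / 4.990 = 0.9138.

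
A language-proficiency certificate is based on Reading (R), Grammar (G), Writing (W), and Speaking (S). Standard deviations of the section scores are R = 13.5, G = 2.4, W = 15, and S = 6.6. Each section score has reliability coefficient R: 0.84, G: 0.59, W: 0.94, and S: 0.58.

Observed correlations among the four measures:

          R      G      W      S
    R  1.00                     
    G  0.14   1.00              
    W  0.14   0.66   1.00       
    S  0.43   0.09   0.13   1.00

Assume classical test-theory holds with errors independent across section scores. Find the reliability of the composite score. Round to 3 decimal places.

Var(R+G+W+S) = 13.5² + 2.4² + 15² + 6.6² + 2·[13.5·2.4·0.14 + 13.5·15·0.14 + 13.5·6.6·0.43 + 2.4·15·0.66 + 2.4·6.6·0.09 + 15·6.6·0.13] = 456.57 + 218.509 = 675.079.
Under uncorrelated errors the observed covariances equal the true-score covariances, so only the own-variance terms attenuate.
True-score variance = [13.5²·0.84 + 2.4²·0.59 + 15²·0.94 + 6.6²·0.58] + 218.509 = 393.253 + 218.509 = 611.762.
Reliability = 611.762 / 675.079 = 0.906.

0.906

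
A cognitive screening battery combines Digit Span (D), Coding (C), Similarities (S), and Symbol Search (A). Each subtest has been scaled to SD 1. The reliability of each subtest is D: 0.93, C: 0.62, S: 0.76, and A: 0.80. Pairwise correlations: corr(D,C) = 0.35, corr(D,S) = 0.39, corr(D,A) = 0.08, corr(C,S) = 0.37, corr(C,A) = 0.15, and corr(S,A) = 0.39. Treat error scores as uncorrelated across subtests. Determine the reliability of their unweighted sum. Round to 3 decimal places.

0.881

Var(D+C+S+A) = 4 + 2·[0.35 + 0.39 + 0.08 + 0.37 + 0.15 + 0.39] = 4 + 3.46 = 7.46.
Under uncorrelated errors the observed covariances equal the true-score covariances, so only the own-variance terms attenuate.
True-score variance = [0.93 + 0.62 + 0.76 + 0.80] + 3.46 = 3.11 + 3.46 = 6.57.
Reliability = 6.57 / 7.46 = 0.881.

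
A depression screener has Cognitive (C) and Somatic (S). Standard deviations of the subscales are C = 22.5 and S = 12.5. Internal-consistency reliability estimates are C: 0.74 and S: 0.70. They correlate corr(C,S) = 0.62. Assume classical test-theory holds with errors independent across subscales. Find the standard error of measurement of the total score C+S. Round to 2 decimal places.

Var(total) = 662.5 + 348.75 = 1011.25.
True-score variance = 484 + 348.75 = 832.75, so reliability = 0.8235.
Error variance = 1011.25 − 832.75 = 178.5; SEM = √178.5 = 13.36.

13.36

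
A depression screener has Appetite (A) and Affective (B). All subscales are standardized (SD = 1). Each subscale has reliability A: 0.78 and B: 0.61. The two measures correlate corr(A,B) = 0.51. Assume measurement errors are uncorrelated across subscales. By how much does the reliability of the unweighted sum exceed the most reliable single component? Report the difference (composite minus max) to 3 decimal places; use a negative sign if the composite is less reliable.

Var(sum) = 2 + 1.02 = 3.02; true-score variance = 1.39 + 1.02 = 2.41; composite reliability = 0.7980.
Max component reliability = 0.7800.
Difference = 0.7980 − 0.7800 = 0.018.

0.018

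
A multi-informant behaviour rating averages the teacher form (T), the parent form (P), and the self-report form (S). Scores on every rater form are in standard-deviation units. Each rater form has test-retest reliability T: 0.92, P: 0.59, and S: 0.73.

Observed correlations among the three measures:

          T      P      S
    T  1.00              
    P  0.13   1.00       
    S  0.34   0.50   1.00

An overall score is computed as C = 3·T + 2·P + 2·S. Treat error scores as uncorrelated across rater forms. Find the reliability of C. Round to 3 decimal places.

0.871

Var(C) = 3² + 2² + 2² + 2·[6·0.13 + 6·0.34 + 4·0.50] = 17 + 9.64 = 26.64.
Under uncorrelated errors the observed covariances equal the true-score covariances, so only the own-variance terms attenuate.
True-score variance = [3²·0.92 + 2²·0.59 + 2²·0.73] + 9.64 = 13.56 + 9.64 = 23.2.
Reliability = 23.2 / 26.64 = 0.871.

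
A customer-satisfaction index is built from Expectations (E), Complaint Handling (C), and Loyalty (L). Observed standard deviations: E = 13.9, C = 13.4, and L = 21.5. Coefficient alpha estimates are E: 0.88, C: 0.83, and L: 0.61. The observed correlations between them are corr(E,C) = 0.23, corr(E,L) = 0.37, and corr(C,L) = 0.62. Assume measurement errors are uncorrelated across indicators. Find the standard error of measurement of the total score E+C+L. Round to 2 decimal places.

Var(total) = 835.02 + 664.073 = 1499.09.
True-score variance = 601.032 + 664.073 = 1265.1, so reliability = 0.8439.
Error variance = 1499.09 − 1265.1 = 233.988; SEM = √233.988 = 15.30.

15.30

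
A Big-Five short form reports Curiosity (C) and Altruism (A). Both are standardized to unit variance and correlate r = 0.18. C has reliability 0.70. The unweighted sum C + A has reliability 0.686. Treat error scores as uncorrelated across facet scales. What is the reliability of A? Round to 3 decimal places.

Var(C+A) = 2 + 2·0.18 = 2.360.
True-score variance = ρ_C + ρ_A + 2·0.18, so 0.686 = (0.70 + ρ_A + 0.36) / 2.360.
ρ_A = 0.686·2.360 − 0.70 − 0.36 = 0.559.

0.559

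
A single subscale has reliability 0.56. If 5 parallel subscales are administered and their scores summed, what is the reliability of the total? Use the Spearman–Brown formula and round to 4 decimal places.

0.8642

ρ_k = kρ / (1 + (k−1)ρ) = 5·0.56 / (1 + 4·0.56) = 2.800 / 3.240 = 0.8642.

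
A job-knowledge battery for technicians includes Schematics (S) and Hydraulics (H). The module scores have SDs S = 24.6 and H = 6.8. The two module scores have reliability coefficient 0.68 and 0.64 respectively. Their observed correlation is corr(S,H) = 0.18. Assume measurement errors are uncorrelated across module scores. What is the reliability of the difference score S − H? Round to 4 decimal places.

Var(S−H) = 24.6² + 6.8² − 2·24.6·6.8·0.18 = 651.4 − 60.2208 = 591.179.
With uncorrelated errors the cross-covariances are all true-score covariance, so they carry over unchanged; only the diagonal terms shrink to ρᵢσᵢ².
True-score variance = [24.6²·0.68 + 6.8²·0.64] − 60.2208 = 441.102 − 60.2208 = 380.882.
Reliability = 380.882 / 591.179 = 0.6443.

0.6443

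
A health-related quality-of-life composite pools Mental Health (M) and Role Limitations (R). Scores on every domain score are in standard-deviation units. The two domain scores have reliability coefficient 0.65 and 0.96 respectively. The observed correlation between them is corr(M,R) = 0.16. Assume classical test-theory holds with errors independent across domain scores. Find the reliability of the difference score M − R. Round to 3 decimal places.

Var(M−R) = 1 + 1 − 2·0.16 = 2 − 0.32 = 1.68.
Because errors are independent across components, Cov(Tᵢ,Tⱼ) = Cov(Xᵢ,Xⱼ); the off-diagonal part of the true-score variance is the same as above.
True-score variance = [0.65 + 0.96] − 0.32 = 1.61 − 0.32 = 1.29.
Reliability = 1.29 / 1.68 = 0.768.

0.768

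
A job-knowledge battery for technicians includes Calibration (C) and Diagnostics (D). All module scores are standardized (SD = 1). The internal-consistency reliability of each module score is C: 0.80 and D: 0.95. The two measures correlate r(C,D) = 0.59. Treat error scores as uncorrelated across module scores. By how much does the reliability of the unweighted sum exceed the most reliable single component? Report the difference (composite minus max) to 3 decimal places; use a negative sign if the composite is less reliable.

-0.029

Var(sum) = 2 + 1.18 = 3.18; true-score variance = 1.75 + 1.18 = 2.93; composite reliability = 0.9214.
Max component reliability = 0.9500.
Difference = 0.9214 − 0.9500 = -0.029.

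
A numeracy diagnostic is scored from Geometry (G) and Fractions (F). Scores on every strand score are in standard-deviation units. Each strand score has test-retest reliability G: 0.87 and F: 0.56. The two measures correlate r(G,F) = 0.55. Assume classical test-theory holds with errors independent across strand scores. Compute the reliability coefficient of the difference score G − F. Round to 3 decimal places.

0.367

Var(G−F) = 1 + 1 − 2·0.55 = 2 − 1.1 = 0.9.
Under uncorrelated errors the observed covariances equal the true-score covariances, so only the own-variance terms attenuate.
True-score variance = [0.87 + 0.56] − 1.1 = 1.43 − 1.1 = 0.33.
Reliability = 0.33 / 0.9 = 0.367.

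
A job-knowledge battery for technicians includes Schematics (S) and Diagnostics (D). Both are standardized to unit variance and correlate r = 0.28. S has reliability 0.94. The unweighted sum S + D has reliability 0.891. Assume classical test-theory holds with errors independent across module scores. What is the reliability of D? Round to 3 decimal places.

Var(S+D) = 2 + 2·0.28 = 2.560.
True-score variance = ρ_S + ρ_D + 2·0.28, so 0.891 = (0.94 + ρ_D + 0.56) / 2.560.
ρ_D = 0.891·2.560 − 0.94 − 0.56 = 0.781.

0.781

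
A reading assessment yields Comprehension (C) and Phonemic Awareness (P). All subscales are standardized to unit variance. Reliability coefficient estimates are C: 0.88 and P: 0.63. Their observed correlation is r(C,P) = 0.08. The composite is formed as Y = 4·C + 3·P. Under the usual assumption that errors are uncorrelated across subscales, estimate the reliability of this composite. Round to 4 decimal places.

0.8050

Var(Y) = 4² + 3² + 2·[12·0.08] = 25 + 1.92 = 26.92.
With uncorrelated errors the cross-covariances are all true-score covariance, so they carry over unchanged; only the diagonal terms shrink to ρᵢσᵢ².
True-score variance = [4²·0.88 + 3²·0.63] + 1.92 = 19.75 + 1.92 = 21.67.
Reliability = 21.67 / 26.92 = 0.8050.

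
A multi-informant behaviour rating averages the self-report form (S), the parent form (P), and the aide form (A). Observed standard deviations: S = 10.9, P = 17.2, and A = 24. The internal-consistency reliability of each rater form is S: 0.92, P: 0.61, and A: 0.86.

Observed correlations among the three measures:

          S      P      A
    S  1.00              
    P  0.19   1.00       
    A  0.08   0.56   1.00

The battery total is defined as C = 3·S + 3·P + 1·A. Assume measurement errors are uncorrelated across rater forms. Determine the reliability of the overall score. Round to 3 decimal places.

0.814

Var(C) = 3²·10.9² + 3²·17.2² + 24² + 2·[9·10.9·17.2·0.19 + 3·10.9·24·0.08 + 3·17.2·24·0.56] = 4307.85 + 2153.76 = 6461.61.
Under uncorrelated errors the observed covariances equal the true-score covariances, so only the own-variance terms attenuate.
True-score variance = [3²·10.9²·0.92 + 3²·17.2²·0.61 + 24²·0.86] + 2153.76 = 3103.27 + 2153.76 = 5257.03.
Reliability = 5257.03 / 6461.61 = 0.814.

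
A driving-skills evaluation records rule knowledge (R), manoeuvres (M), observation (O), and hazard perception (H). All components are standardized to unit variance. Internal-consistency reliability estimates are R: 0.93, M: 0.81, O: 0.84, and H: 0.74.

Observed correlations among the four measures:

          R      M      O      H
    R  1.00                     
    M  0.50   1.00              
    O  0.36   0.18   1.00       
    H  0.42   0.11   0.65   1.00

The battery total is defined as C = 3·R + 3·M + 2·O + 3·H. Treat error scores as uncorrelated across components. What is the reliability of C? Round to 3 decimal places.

Var(C) = 3² + 3² + 2² + 3² + 2·[9·0.50 + 6·0.36 + 9·0.42 + 6·0.18 + 9·0.11 + 6·0.65] = 31 + 32.82 = 63.82.
Because errors are independent across components, Cov(Tᵢ,Tⱼ) = Cov(Xᵢ,Xⱼ); the off-diagonal part of the true-score variance is the same as above.
True-score variance = [3²·0.93 + 3²·0.81 + 2²·0.84 + 3²·0.74] + 32.82 = 25.68 + 32.82 = 58.5.
Reliability = 58.5 / 63.82 = 0.917.

0.917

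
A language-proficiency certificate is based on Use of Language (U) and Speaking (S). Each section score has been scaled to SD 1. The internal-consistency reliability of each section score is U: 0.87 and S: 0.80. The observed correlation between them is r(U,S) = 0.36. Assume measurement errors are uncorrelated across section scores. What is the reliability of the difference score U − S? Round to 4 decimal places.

0.7422

Var(U−S) = 1 + 1 − 2·0.36 = 2 − 0.72 = 1.28.
Because errors are independent across components, Cov(Tᵢ,Tⱼ) = Cov(Xᵢ,Xⱼ); the off-diagonal part of the true-score variance is the same as above.
True-score variance = [0.87 + 0.80] − 0.72 = 1.67 − 0.72 = 0.95.
Reliability = 0.95 / 1.28 = 0.7422.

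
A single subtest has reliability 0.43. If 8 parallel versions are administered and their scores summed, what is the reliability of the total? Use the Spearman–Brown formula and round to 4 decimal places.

0.8579

ρ_k = kρ / (1 + (k−1)ρ) = 8·0.43 / (1 + 7·0.43) = 3.440 / 4.010 = 0.8579.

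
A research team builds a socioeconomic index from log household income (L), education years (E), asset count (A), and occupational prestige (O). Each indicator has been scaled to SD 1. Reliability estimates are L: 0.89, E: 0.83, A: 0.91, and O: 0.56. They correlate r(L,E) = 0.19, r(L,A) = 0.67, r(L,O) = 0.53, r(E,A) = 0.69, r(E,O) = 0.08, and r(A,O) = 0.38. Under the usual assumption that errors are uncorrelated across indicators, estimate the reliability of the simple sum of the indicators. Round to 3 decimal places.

Var(L+E+A+O) = 4 + 2·[0.19 + 0.67 + 0.53 + 0.69 + 0.08 + 0.38] = 4 + 5.08 = 9.08.
Under uncorrelated errors the observed covariances equal the true-score covariances, so only the own-variance terms attenuate.
True-score variance = [0.89 + 0.83 + 0.91 + 0.56] + 5.08 = 3.19 + 5.08 = 8.27.
Reliability = 8.27 / 9.08 = 0.911.

0.911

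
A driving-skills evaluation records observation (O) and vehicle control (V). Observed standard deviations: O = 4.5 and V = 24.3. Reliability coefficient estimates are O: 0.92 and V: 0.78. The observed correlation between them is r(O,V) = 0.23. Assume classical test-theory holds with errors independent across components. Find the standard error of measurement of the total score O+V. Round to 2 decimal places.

Var(total) = 610.74 + 50.301 = 661.041.
True-score variance = 479.212 + 50.301 = 529.513, so reliability = 0.8010.
Error variance = 661.041 − 529.513 = 131.528; SEM = √131.528 = 11.47.

11.47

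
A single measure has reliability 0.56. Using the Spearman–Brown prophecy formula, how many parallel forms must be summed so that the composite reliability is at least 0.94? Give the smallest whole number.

13

k ≥ ρ*(1−ρ₁)/(ρ₁(1−ρ*)) = 0.94·0.44 / (0.56·0.06) = 12.310.
Smallest integer k = 13.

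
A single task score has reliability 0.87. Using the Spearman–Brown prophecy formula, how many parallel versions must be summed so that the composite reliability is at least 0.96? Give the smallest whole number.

k ≥ ρ*(1−ρ₁)/(ρ₁(1−ρ*)) = 0.96·0.13 / (0.87·0.04) = 3.586.
Smallest integer k = 4.

4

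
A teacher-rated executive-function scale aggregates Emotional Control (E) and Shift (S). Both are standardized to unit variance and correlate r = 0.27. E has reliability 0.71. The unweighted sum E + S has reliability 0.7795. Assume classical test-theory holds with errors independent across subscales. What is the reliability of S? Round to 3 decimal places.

Var(E+S) = 2 + 2·0.27 = 2.540.
True-score variance = ρ_E + ρ_S + 2·0.27, so 0.7795 = (0.71 + ρ_S + 0.54) / 2.540.
ρ_S = 0.7795·2.540 − 0.71 − 0.54 = 0.730.

0.730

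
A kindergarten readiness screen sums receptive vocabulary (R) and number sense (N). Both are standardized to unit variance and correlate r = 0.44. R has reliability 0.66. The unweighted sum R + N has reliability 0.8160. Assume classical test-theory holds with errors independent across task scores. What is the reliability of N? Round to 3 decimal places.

0.810

Var(R+N) = 2 + 2·0.44 = 2.880.
True-score variance = ρ_R + ρ_N + 2·0.44, so 0.8160 = (0.66 + ρ_N + 0.88) / 2.880.
ρ_N = 0.8160·2.880 − 0.66 − 0.88 = 0.810.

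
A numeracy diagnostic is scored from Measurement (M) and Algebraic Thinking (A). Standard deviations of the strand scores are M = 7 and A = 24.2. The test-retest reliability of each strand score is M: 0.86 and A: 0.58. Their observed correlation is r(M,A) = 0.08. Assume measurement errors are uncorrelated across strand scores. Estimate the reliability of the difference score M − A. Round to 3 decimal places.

0.584

Var(M−A) = 7² + 24.2² − 2·7·24.2·0.08 = 634.64 − 27.104 = 607.536.
With uncorrelated errors the cross-covariances are all true-score covariance, so they carry over unchanged; only the diagonal terms shrink to ρᵢσᵢ².
True-score variance = [7²·0.86 + 24.2²·0.58] − 27.104 = 381.811 − 27.104 = 354.707.
Reliability = 354.707 / 607.536 = 0.584.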